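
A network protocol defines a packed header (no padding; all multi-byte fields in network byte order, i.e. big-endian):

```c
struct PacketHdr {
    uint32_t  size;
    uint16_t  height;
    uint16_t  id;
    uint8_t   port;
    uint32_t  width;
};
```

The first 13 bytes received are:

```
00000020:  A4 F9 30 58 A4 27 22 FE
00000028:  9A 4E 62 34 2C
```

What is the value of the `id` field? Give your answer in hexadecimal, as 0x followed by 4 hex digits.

`id` follows `size` (4 B), `height` (2 B), so it starts at offset 4 + 2 = 6 and occupies 2 bytes.
Bytes at offsets 6..7: 22 FE.
Big-endian: lowest address holds the most-significant byte.
The bytes are already most-significant first: 0x22FE.

0x22FE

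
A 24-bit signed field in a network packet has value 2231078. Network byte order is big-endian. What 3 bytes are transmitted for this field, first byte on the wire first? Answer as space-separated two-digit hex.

22 0B 26

2231078 in hexadecimal, padded to 24 bits, is 0x220B26.
Split into bytes (most-significant first): 22 0B 26.
Big-endian: lowest address holds the most-significant byte.
So the memory order matches the most-significant-first order: 22 0B 26.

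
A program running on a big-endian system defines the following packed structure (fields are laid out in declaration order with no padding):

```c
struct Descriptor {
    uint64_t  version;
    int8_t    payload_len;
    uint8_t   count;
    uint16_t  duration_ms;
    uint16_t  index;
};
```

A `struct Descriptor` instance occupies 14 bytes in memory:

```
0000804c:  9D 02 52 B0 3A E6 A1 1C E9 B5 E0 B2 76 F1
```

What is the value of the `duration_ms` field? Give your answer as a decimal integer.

57522

`duration_ms` follows `version` (8 B), `payload_len` (1 B), `count` (1 B), so it starts at offset 8 + 1 + 1 = 10 and occupies 2 bytes.
Bytes at offsets 10..11: E0 B2.
Big-endian: lowest address holds the most-significant byte.
The bytes are already most-significant first: 0xE0B2.
0xE0B2 = 57522.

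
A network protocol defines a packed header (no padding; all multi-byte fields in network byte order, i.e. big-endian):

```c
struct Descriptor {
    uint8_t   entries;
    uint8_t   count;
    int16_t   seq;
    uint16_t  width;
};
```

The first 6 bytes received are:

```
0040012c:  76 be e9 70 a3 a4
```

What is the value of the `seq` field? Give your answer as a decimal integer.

-5776

`seq` follows `entries` (1 B), `count` (1 B), so it starts at offset 1 + 1 = 2 and occupies 2 bytes.
Bytes at offsets 2..3: E9 70.
In big-endian order the high byte comes first in memory.
The bytes are already most-significant first: 0xE970.
Top bit is set, so as a signed 16-bit value this is 0xE970 − 2^16 = -5776.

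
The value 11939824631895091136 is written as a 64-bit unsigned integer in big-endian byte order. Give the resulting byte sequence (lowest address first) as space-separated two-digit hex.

11939824631895091136 in hexadecimal, padded to 64 bits, is 0xA5B2C73E2890E7C0.
Split into bytes (most-significant first): A5 B2 C7 3E 28 90 E7 C0.
Big-endian: lowest address holds the most-significant byte.
So the memory order matches the most-significant-first order: A5 B2 C7 3E 28 90 E7 C0.

A5 B2 C7 3E 28 90 E7 C0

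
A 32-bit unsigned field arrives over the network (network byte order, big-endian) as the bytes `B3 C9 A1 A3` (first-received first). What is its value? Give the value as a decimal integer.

3016335779

Big-endian stores the most-significant byte at the lowest address.
The bytes are already most-significant first: 0xB3C9A1A3.
0xB3C9A1A3 = 3016335779.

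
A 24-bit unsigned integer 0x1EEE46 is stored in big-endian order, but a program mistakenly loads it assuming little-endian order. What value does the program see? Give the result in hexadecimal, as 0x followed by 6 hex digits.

Stored big-endian, the bytes at ascending addresses are 1E EE 46.
Read back as little-endian, the first byte is least significant, giving 0x46EE1E.

0x46EE1E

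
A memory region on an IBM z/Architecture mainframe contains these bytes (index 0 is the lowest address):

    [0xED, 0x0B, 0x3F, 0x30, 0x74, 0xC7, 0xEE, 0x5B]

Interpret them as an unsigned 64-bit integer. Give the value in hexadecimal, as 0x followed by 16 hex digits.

0xED0B3F3074C7EE5B

In big-endian order the high byte comes first in memory.
The bytes are already most-significant first: 0xED0B3F3074C7EE5B.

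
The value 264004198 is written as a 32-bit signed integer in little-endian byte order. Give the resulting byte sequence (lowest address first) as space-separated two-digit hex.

264004198 in hexadecimal, padded to 32 bits, is 0x0FBC6266.
Split into bytes (most-significant first): 0F BC 62 66.
Little-endian stores the least-significant byte at the lowest address.
So at ascending addresses the bytes are 66 62 BC 0F.

66 62 BC 0F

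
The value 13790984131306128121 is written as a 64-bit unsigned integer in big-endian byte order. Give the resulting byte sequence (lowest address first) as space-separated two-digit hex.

13790984131306128121 in hexadecimal, padded to 64 bits, is 0xBF636AFFE98D02F9.
Split into bytes (most-significant first): BF 63 6A FF E9 8D 02 F9.
In big-endian order the high byte comes first in memory.
So the memory order matches the most-significant-first order: BF 63 6A FF E9 8D 02 F9.

BF 63 6A FF E9 8D 02 F9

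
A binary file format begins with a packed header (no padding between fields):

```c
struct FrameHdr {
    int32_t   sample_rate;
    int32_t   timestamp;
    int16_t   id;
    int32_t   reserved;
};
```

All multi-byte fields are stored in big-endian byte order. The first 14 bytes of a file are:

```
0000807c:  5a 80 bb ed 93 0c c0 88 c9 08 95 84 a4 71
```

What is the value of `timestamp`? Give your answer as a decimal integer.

-1827880824

`timestamp` follows `sample_rate` (4 bytes), so it starts at byte offset 4 and occupies 4 bytes.
Bytes at offsets 4..7: 93 0C C0 88.
In big-endian order the high byte comes first in memory.
The bytes are already most-significant first: 0x930CC088.
Top bit is set, so as a signed 32-bit value this is 0x930CC088 − 2^32 = -1827880824.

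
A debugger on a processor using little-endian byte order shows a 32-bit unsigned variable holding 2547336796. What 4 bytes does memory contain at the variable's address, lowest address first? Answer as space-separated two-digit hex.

2547336796 in hexadecimal, padded to 32 bits, is 0x97D5465C.
Split into bytes (most-significant first): 97 D5 46 5C.
Little-endian stores the least-significant byte at the lowest address.
So at ascending addresses the bytes are 5C 46 D5 97.

5C 46 D5 97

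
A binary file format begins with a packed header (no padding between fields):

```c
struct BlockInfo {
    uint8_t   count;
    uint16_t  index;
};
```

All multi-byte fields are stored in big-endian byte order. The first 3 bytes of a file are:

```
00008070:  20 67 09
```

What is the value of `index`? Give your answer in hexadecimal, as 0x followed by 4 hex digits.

`index` follows `count` (1 byte), so it starts at byte offset 1 and occupies 2 bytes.
Bytes at offsets 1..2: 67 09.
In big-endian order the high byte comes first in memory.
The bytes are already most-significant first: 0x6709.

0x6709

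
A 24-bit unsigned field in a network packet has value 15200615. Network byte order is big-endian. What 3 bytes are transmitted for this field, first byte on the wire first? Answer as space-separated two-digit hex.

E7 F1 67

15200615 in hexadecimal, padded to 24 bits, is 0xE7F167.
Split into bytes (most-significant first): E7 F1 67.
Big-endian stores the most-significant byte at the lowest address.
So the memory order matches the most-significant-first order: E7 F1 67.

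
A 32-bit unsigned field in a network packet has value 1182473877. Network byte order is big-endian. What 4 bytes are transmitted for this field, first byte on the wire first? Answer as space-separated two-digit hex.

1182473877 in hexadecimal, padded to 32 bits, is 0x467B1E95.
Split into bytes (most-significant first): 46 7B 1E 95.
Big-endian stores the most-significant byte at the lowest address.
So the memory order matches the most-significant-first order: 46 7B 1E 95.

46 7B 1E 95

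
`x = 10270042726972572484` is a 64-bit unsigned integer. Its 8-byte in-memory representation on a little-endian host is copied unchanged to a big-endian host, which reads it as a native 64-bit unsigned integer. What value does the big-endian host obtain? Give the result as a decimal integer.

10270042726972572484 in 64-bit hexadecimal is 0x8E8685727948C344.
Stored little-endian, the bytes at ascending addresses are 44 C3 48 79 72 85 86 8E.
Read back as big-endian, the last byte is least significant, giving 0x44C348797285868E.
0x44C348797285868E = 4954883701487273614.

4954883701487273614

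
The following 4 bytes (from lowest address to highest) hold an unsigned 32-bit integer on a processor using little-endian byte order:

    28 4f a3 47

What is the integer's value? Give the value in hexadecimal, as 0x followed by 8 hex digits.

In little-endian order the low byte comes first in memory.
Reassemble most-significant byte first: 47 A3 4F 28 → 0x47A34F28.

0x47A34F28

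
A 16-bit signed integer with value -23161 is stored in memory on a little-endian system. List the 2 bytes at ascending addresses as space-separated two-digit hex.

Two's complement of -23161 in 16 bits: 23161 = 0x5A79; invert → 0xA586; add 1 → 0xA587.
Split into bytes (most-significant first): A5 87.
Little-endian: lowest address holds the least-significant byte.
So at ascending addresses the bytes are 87 A5.

87 A5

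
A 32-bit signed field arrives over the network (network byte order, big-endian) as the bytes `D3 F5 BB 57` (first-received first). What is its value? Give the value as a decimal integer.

Big-endian stores the most-significant byte at the lowest address.
The bytes are already most-significant first: 0xD3F5BB57.
Top bit is set, so as a signed 32-bit value this is 0xD3F5BB57 − 2^32 = -738870441.

-738870441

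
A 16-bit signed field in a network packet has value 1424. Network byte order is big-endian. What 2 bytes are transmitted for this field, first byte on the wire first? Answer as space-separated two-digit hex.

05 90

1424 in hexadecimal, padded to 16 bits, is 0x0590.
Split into bytes (most-significant first): 05 90.
Big-endian: lowest address holds the most-significant byte.
So the memory order matches the most-significant-first order: 05 90.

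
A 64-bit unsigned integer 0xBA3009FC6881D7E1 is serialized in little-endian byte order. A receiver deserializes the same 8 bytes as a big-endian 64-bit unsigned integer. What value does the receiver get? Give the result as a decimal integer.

16273618066431619258

Stored little-endian, the bytes at ascending addresses are E1 D7 81 68 FC 09 30 BA.
Read back as big-endian, the last byte is least significant, giving 0xE1D78168FC0930BA.
0xE1D78168FC0930BA = 16273618066431619258.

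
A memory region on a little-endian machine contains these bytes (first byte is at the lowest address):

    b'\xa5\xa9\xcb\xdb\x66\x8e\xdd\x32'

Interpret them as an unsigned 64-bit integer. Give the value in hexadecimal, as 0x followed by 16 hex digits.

0x32DD8E66DBCBA9A5

Little-endian stores the least-significant byte at the lowest address.
Reassemble most-significant byte first: 32 DD 8E 66 DB CB A9 A5 → 0x32DD8E66DBCBA9A5.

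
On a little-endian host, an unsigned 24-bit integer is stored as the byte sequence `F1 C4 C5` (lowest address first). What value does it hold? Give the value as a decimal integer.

12961009

Little-endian stores the least-significant byte at the lowest address.
Reassemble most-significant byte first: C5 C4 F1 → 0xC5C4F1.
0xC5C4F1 = 12961009.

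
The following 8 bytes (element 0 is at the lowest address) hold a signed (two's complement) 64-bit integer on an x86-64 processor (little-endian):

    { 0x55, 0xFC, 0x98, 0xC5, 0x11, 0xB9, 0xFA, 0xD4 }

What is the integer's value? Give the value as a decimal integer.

Little-endian: lowest address holds the least-significant byte.
Reassemble most-significant byte first: D4 FA B9 11 C5 98 FC 55 → 0xD4FAB911C598FC55.
Top bit is set, so as a signed 64-bit value this is 0xD4FAB911C598FC55 − 2^64 = -3099961907510444971.

-3099961907510444971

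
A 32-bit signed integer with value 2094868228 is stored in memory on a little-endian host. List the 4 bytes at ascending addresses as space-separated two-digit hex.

2094868228 in hexadecimal, padded to 32 bits, is 0x7CDD2704.
Split into bytes (most-significant first): 7C DD 27 04.
Little-endian: lowest address holds the least-significant byte.
So at ascending addresses the bytes are 04 27 DD 7C.

04 27 DD 7C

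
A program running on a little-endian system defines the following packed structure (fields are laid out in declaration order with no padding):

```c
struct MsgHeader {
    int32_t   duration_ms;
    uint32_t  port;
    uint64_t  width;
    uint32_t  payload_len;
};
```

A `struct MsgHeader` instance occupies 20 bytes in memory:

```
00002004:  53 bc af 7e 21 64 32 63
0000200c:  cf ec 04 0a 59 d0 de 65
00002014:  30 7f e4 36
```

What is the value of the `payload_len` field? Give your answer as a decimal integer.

`payload_len` follows `duration_ms` (4 B), `port` (4 B), `width` (8 B), so it starts at offset 4 + 4 + 8 = 16 and occupies 4 bytes.
Bytes at offsets 16..19: 30 7F E4 36.
In little-endian order the low byte comes first in memory.
Reassemble most-significant byte first: 36 E4 7F 30 → 0x36E47F30.
0x36E47F30 = 920944432.

920944432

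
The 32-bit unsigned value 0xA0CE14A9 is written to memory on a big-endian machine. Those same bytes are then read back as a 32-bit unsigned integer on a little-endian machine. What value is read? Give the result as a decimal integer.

Stored big-endian, the bytes at ascending addresses are A0 CE 14 A9.
Read back as little-endian, the first byte is least significant, giving 0xA914CEA0.
0xA914CEA0 = 2836713120.

2836713120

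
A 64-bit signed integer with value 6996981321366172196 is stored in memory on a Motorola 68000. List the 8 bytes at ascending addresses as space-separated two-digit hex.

61 1A 45 70 B0 12 F2 24

6996981321366172196 in hexadecimal, padded to 64 bits, is 0x611A4570B012F224.
Split into bytes (most-significant first): 61 1A 45 70 B0 12 F2 24.
Big-endian stores the most-significant byte at the lowest address.
So the memory order matches the most-significant-first order: 61 1A 45 70 B0 12 F2 24.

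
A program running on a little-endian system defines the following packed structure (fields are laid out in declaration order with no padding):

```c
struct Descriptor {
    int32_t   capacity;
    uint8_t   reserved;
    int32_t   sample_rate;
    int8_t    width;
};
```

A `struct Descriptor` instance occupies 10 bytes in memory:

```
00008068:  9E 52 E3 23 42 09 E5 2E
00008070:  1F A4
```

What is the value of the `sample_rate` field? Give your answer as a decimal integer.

`sample_rate` follows `capacity` (4 B), `reserved` (1 B), so it starts at offset 4 + 1 = 5 and occupies 4 bytes.
Bytes at offsets 5..8: 09 E5 2E 1F.
Little-endian stores the least-significant byte at the lowest address.
Reassemble most-significant byte first: 1F 2E E5 09 → 0x1F2EE509.
0x1F2EE509 = 523166985.

523166985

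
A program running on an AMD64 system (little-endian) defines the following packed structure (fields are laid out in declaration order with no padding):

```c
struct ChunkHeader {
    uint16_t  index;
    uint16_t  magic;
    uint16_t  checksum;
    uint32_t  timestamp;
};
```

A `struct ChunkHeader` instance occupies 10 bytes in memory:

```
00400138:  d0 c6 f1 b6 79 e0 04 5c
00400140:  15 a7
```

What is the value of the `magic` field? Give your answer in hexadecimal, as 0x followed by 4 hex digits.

`magic` follows `index` (2 bytes), so it starts at byte offset 2 and occupies 2 bytes.
Bytes at offsets 2..3: F1 B6.
Little-endian stores the least-significant byte at the lowest address.
Reassemble most-significant byte first: B6 F1 → 0xB6F1.

0xB6F1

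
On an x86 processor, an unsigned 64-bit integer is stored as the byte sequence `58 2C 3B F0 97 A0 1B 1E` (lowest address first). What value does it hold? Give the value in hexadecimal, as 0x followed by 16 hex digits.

In little-endian order the low byte comes first in memory.
Reassemble most-significant byte first: 1E 1B A0 97 F0 3B 2C 58 → 0x1E1BA097F03B2C58.

0x1E1BA097F03B2C58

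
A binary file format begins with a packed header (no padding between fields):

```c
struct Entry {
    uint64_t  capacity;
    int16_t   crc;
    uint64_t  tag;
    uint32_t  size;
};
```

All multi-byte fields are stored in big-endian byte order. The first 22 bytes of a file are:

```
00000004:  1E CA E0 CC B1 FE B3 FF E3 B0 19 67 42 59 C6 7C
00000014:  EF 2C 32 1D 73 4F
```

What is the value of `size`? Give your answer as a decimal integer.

`size` follows `capacity` (8 B), `crc` (2 B), `tag` (8 B), so it starts at offset 8 + 2 + 8 = 18 and occupies 4 bytes.
Bytes at offsets 18..21: 32 1D 73 4F.
In big-endian order the high byte comes first in memory.
The bytes are already most-significant first: 0x321D734F.
0x321D734F = 840790863.

840790863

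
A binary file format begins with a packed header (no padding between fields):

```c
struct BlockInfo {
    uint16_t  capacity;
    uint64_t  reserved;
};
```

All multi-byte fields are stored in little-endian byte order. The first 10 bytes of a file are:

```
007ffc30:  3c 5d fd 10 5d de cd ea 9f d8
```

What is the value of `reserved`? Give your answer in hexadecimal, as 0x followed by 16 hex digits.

0xD89FEACDDE5D10FD

`reserved` follows `capacity` (2 bytes), so it starts at byte offset 2 and occupies 8 bytes.
Bytes at offsets 2..9: FD 10 5D DE CD EA 9F D8.
Little-endian stores the least-significant byte at the lowest address.
Reassemble most-significant byte first: D8 9F EA CD DE 5D 10 FD → 0xD89FEACDDE5D10FD.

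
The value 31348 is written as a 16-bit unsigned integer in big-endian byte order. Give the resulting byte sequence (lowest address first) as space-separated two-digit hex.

31348 in hexadecimal, padded to 16 bits, is 0x7A74.
Split into bytes (most-significant first): 7A 74.
Big-endian stores the most-significant byte at the lowest address.
So the memory order matches the most-significant-first order: 7A 74.

7A 74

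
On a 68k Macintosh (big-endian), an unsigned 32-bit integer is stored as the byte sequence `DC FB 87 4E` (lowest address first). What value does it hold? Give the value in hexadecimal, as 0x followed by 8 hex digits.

Big-endian: lowest address holds the most-significant byte.
The bytes are already most-significant first: 0xDCFB874E.

0xDCFB874E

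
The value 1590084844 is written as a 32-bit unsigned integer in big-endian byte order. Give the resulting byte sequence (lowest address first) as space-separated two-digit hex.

1590084844 in hexadecimal, padded to 32 bits, is 0x5EC6C4EC.
Split into bytes (most-significant first): 5E C6 C4 EC.
Big-endian: lowest address holds the most-significant byte.
So the memory order matches the most-significant-first order: 5E C6 C4 EC.

5E C6 C4 EC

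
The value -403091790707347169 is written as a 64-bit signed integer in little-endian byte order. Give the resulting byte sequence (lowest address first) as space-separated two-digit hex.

Two's complement of -403091790707347169 in 64 bits: 403091790707347169 = 0x059811D914FCCEE1; invert → 0xFA67EE26EB03311E; add 1 → 0xFA67EE26EB03311F.
Split into bytes (most-significant first): FA 67 EE 26 EB 03 31 1F.
Little-endian: lowest address holds the least-significant byte.
So at ascending addresses the bytes are 1F 31 03 EB 26 EE 67 FA.

1F 31 03 EB 26 EE 67 FA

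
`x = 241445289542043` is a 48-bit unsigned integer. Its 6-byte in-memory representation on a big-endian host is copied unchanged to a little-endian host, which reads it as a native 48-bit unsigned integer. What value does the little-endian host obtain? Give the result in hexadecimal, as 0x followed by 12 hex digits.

0x9B41B7DC97DB

241445289542043 in 48-bit hexadecimal is 0xDB97DCB7419B.
Stored big-endian, the bytes at ascending addresses are DB 97 DC B7 41 9B.
Read back as little-endian, the first byte is least significant, giving 0x9B41B7DC97DB.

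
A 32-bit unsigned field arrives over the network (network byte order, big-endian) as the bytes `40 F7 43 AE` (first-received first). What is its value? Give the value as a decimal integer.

Big-endian: lowest address holds the most-significant byte.
The bytes are already most-significant first: 0x40F743AE.
0x40F743AE = 1089946542.

1089946542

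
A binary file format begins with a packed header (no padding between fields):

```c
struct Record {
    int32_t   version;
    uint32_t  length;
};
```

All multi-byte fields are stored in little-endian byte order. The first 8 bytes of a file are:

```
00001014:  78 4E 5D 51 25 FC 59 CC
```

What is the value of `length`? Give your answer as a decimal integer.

`length` follows `version` (4 bytes), so it starts at byte offset 4 and occupies 4 bytes.
Bytes at offsets 4..7: 25 FC 59 CC.
Little-endian stores the least-significant byte at the lowest address.
Reassemble most-significant byte first: CC 59 FC 25 → 0xCC59FC25.
0xCC59FC25 = 3428449317.

3428449317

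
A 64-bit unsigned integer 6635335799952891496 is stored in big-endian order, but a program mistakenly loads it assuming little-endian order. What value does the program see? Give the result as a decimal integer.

6635335799952891496 in 64-bit hexadecimal is 0x5C1572C1299FDE68.
Stored big-endian, the bytes at ascending addresses are 5C 15 72 C1 29 9F DE 68.
Read back as little-endian, the first byte is least significant, giving 0x68DE9F29C172155C.
0x68DE9F29C172155C = 7556652226462225756.

7556652226462225756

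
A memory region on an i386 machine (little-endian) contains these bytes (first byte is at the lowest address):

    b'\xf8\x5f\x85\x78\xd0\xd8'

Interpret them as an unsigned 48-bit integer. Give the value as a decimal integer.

Little-endian stores the least-significant byte at the lowest address.
Reassemble most-significant byte first: D8 D0 78 85 5F F8 → 0xD8D078855FF8.
0xD8D078855FF8 = 238389886803960.

238389886803960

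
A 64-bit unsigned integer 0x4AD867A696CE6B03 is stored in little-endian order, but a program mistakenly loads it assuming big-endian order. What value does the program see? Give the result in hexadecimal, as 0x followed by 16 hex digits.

Stored little-endian, the bytes at ascending addresses are 03 6B CE 96 A6 67 D8 4A.
Read back as big-endian, the last byte is least significant, giving 0x036BCE96A667D84A.

0x036BCE96A667D84A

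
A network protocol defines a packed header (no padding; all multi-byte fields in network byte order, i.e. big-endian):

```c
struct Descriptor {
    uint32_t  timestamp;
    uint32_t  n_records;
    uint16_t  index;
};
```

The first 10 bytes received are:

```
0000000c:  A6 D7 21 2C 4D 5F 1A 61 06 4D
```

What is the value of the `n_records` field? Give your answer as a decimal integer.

`n_records` follows `timestamp` (4 bytes), so it starts at byte offset 4 and occupies 4 bytes.
Bytes at offsets 4..7: 4D 5F 1A 61.
Big-endian: lowest address holds the most-significant byte.
The bytes are already most-significant first: 0x4D5F1A61.
0x4D5F1A61 = 1298078305.

1298078305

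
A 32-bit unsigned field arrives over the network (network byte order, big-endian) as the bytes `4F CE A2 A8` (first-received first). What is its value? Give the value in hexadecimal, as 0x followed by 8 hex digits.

0x4FCEA2A8

Big-endian stores the most-significant byte at the lowest address.
The bytes are already most-significant first: 0x4FCEA2A8.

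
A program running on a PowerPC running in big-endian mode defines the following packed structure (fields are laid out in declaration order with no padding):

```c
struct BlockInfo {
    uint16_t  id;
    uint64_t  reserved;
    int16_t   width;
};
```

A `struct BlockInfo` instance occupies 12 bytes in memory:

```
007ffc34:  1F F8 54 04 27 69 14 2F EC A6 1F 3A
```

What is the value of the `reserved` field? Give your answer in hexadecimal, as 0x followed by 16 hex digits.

`reserved` follows `id` (2 bytes), so it starts at byte offset 2 and occupies 8 bytes.
Bytes at offsets 2..9: 54 04 27 69 14 2F EC A6.
Big-endian: lowest address holds the most-significant byte.
The bytes are already most-significant first: 0x54042769142FECA6.

0x54042769142FECA6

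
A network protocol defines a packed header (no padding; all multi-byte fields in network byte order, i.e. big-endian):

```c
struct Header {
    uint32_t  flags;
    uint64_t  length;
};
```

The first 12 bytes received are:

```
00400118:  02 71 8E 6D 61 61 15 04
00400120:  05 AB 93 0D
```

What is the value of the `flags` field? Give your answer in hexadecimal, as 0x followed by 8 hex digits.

`flags` is the first field, at byte offset 0, occupying 4 bytes.
Bytes at offsets 0..3: 02 71 8E 6D.
In big-endian order the high byte comes first in memory.
The bytes are already most-significant first: 0x02718E6D.

0x02718E6D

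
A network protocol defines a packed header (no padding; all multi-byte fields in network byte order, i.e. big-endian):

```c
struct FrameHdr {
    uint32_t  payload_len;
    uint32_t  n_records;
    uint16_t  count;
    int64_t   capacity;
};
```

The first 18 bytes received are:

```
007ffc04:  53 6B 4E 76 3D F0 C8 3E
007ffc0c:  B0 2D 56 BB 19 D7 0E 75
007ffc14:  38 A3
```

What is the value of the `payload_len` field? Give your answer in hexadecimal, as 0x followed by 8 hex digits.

0x536B4E76

`payload_len` is the first field, at byte offset 0, occupying 4 bytes.
Bytes at offsets 0..3: 53 6B 4E 76.
Big-endian stores the most-significant byte at the lowest address.
The bytes are already most-significant first: 0x536B4E76.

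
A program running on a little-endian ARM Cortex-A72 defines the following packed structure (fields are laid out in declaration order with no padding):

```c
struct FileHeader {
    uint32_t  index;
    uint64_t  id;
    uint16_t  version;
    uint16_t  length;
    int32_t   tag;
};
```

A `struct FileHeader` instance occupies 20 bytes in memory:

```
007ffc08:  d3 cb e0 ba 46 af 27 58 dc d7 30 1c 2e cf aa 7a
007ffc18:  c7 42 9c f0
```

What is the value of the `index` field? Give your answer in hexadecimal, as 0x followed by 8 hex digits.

0xBAE0CBD3

`index` is the first field, at byte offset 0, occupying 4 bytes.
Bytes at offsets 0..3: D3 CB E0 BA.
Little-endian: lowest address holds the least-significant byte.
Reassemble most-significant byte first: BA E0 CB D3 → 0xBAE0CBD3.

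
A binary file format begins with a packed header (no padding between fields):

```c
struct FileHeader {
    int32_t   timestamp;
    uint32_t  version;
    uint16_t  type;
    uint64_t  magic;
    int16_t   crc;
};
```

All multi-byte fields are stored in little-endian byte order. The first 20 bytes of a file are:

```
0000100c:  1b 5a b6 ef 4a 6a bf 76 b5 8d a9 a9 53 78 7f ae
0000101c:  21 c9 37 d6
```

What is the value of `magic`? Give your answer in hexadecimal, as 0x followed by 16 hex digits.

`magic` follows `timestamp` (4 B), `version` (4 B), `type` (2 B), so it starts at offset 4 + 4 + 2 = 10 and occupies 8 bytes.
Bytes at offsets 10..17: A9 A9 53 78 7F AE 21 C9.
Little-endian: lowest address holds the least-significant byte.
Reassemble most-significant byte first: C9 21 AE 7F 78 53 A9 A9 → 0xC921AE7F7853A9A9.

0xC921AE7F7853A9A9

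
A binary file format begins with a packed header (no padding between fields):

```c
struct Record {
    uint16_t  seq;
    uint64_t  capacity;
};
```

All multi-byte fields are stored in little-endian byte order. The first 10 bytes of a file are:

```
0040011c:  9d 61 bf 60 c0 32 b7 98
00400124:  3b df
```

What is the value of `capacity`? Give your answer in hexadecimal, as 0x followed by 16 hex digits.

0xDF3B98B732C060BF

`capacity` follows `seq` (2 bytes), so it starts at byte offset 2 and occupies 8 bytes.
Bytes at offsets 2..9: BF 60 C0 32 B7 98 3B DF.
Little-endian stores the least-significant byte at the lowest address.
Reassemble most-significant byte first: DF 3B 98 B7 32 C0 60 BF → 0xDF3B98B732C060BF.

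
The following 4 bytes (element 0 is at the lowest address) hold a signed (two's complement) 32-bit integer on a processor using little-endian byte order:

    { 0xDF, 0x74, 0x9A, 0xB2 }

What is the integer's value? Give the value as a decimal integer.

-1298500385

Little-endian: lowest address holds the least-significant byte.
Reassemble most-significant byte first: B2 9A 74 DF → 0xB29A74DF.
Top bit is set, so as a signed 32-bit value this is 0xB29A74DF − 2^32 = -1298500385.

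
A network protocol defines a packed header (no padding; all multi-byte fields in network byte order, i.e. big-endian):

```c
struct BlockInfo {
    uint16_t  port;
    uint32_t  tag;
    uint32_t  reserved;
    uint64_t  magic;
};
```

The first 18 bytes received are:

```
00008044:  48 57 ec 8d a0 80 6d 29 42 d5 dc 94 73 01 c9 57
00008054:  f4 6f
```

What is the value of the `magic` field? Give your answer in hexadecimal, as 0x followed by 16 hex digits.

0xDC947301C957F46F

`magic` follows `port` (2 B), `tag` (4 B), `reserved` (4 B), so it starts at offset 2 + 4 + 4 = 10 and occupies 8 bytes.
Bytes at offsets 10..17: DC 94 73 01 C9 57 F4 6F.
In big-endian order the high byte comes first in memory.
The bytes are already most-significant first: 0xDC947301C957F46F.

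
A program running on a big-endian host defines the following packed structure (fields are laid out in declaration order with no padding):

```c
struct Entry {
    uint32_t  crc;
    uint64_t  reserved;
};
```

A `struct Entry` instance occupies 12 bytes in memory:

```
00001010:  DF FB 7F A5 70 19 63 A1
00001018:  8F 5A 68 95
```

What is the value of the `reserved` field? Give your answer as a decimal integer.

8077596952211646613

`reserved` follows `crc` (4 bytes), so it starts at byte offset 4 and occupies 8 bytes.
Bytes at offsets 4..11: 70 19 63 A1 8F 5A 68 95.
Big-endian: lowest address holds the most-significant byte.
The bytes are already most-significant first: 0x701963A18F5A6895.
0x701963A18F5A6895 = 8077596952211646613.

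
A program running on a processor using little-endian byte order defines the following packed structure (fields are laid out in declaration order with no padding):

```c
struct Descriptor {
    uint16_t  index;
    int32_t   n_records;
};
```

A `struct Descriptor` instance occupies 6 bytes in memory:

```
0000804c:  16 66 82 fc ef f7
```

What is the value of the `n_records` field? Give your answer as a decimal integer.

`n_records` follows `index` (2 bytes), so it starts at byte offset 2 and occupies 4 bytes.
Bytes at offsets 2..5: 82 FC EF F7.
In little-endian order the low byte comes first in memory.
Reassemble most-significant byte first: F7 EF FC 82 → 0xF7EFFC82.
Top bit is set, so as a signed 32-bit value this is 0xF7EFFC82 − 2^32 = -135267198.

-135267198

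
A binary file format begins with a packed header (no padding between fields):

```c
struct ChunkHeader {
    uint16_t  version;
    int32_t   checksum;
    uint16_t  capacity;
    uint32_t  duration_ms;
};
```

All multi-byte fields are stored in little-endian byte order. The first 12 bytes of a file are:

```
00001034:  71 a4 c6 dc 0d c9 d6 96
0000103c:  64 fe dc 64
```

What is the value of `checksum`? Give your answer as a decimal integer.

`checksum` follows `version` (2 bytes), so it starts at byte offset 2 and occupies 4 bytes.
Bytes at offsets 2..5: C6 DC 0D C9.
In little-endian order the low byte comes first in memory.
Reassemble most-significant byte first: C9 0D DC C6 → 0xC90DDCC6.
Top bit is set, so as a signed 32-bit value this is 0xC90DDCC6 − 2^32 = -921838394.

-921838394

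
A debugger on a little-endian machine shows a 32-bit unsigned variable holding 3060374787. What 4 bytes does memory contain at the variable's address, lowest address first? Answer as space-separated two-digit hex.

03 9D 69 B6

3060374787 in hexadecimal, padded to 32 bits, is 0xB6699D03.
Split into bytes (most-significant first): B6 69 9D 03.
Little-endian stores the least-significant byte at the lowest address.
So at ascending addresses the bytes are 03 9D 69 B6.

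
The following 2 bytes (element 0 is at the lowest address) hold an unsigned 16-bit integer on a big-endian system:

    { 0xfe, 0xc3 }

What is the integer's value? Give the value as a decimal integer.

In big-endian order the high byte comes first in memory.
The bytes are already most-significant first: 0xFEC3.
0xFEC3 = 65219.

65219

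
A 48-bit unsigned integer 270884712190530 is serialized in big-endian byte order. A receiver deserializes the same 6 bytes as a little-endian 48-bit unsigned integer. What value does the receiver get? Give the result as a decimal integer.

270884712190530 in 48-bit hexadecimal is 0xF65E430B9242.
Stored big-endian, the bytes at ascending addresses are F6 5E 43 0B 92 42.
Read back as little-endian, the first byte is least significant, giving 0x42920B435EF6.
0x42920B435EF6 = 73195021623030.

73195021623030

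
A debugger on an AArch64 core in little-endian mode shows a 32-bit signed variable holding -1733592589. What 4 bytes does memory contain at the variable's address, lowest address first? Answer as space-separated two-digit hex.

F3 79 AB 98

Two's complement of -1733592589 in 32 bits: 1733592589 = 0x6754860D; invert → 0x98AB79F2; add 1 → 0x98AB79F3.
Split into bytes (most-significant first): 98 AB 79 F3.
In little-endian order the low byte comes first in memory.
So at ascending addresses the bytes are F3 79 AB 98.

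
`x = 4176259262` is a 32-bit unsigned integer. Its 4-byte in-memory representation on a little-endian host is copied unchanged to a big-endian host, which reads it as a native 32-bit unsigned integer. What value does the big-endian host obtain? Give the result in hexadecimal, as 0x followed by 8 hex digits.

0xBEA8ECF8

4176259262 in 32-bit hexadecimal is 0xF8ECA8BE.
Stored little-endian, the bytes at ascending addresses are BE A8 EC F8.
Read back as big-endian, the last byte is least significant, giving 0xBEA8ECF8.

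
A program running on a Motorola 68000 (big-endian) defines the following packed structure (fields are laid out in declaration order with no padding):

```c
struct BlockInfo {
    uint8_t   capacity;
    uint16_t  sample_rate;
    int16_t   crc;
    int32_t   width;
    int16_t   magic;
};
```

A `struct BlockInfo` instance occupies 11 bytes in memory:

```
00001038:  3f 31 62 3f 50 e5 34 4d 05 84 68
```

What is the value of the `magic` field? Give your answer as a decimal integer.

`magic` follows `capacity` (1 B), `sample_rate` (2 B), `crc` (2 B), `width` (4 B), so it starts at offset 1 + 2 + 2 + 4 = 9 and occupies 2 bytes.
Bytes at offsets 9..10: 84 68.
In big-endian order the high byte comes first in memory.
The bytes are already most-significant first: 0x8468.
Top bit is set, so as a signed 16-bit value this is 0x8468 − 2^16 = -31640.

-31640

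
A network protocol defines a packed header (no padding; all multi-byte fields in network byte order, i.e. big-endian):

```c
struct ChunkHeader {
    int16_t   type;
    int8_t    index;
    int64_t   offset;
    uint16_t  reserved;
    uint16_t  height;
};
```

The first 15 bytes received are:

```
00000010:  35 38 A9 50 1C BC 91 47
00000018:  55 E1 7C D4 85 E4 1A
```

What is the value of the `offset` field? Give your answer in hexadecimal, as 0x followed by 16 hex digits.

`offset` follows `type` (2 B), `index` (1 B), so it starts at offset 2 + 1 = 3 and occupies 8 bytes.
Bytes at offsets 3..10: 50 1C BC 91 47 55 E1 7C.
Big-endian: lowest address holds the most-significant byte.
The bytes are already most-significant first: 0x501CBC914755E17C.

0x501CBC914755E17C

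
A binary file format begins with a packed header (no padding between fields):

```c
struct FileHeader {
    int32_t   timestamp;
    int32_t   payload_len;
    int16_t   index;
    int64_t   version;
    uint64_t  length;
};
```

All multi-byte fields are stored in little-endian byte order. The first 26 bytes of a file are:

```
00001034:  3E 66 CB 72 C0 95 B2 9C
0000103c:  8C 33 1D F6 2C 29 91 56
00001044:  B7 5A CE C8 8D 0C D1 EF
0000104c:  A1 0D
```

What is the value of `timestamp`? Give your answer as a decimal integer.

1925932606

`timestamp` is the first field, at byte offset 0, occupying 4 bytes.
Bytes at offsets 0..3: 3E 66 CB 72.
Little-endian: lowest address holds the least-significant byte.
Reassemble most-significant byte first: 72 CB 66 3E → 0x72CB663E.
0x72CB663E = 1925932606.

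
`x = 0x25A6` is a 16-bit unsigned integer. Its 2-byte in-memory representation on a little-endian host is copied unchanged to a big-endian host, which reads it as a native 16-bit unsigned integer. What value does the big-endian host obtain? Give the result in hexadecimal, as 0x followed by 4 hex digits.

0xA625

Stored little-endian, the bytes at ascending addresses are A6 25.
Read back as big-endian, the last byte is least significant, giving 0xA625.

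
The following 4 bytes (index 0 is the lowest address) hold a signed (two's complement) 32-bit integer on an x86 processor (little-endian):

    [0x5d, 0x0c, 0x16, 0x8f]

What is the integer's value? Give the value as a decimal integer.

-1894380451

In little-endian order the low byte comes first in memory.
Reassemble most-significant byte first: 8F 16 0C 5D → 0x8F160C5D.
Top bit is set, so as a signed 32-bit value this is 0x8F160C5D − 2^32 = -1894380451.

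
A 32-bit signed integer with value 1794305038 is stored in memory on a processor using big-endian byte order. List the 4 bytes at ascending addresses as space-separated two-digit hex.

1794305038 in hexadecimal, padded to 32 bits, is 0x6AF2EC0E.
Split into bytes (most-significant first): 6A F2 EC 0E.
Big-endian: lowest address holds the most-significant byte.
So the memory order matches the most-significant-first order: 6A F2 EC 0E.

6A F2 EC 0E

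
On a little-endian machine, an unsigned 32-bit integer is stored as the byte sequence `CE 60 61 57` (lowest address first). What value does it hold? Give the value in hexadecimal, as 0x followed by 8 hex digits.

0x576160CE

Little-endian: lowest address holds the least-significant byte.
Reassemble most-significant byte first: 57 61 60 CE → 0x576160CE.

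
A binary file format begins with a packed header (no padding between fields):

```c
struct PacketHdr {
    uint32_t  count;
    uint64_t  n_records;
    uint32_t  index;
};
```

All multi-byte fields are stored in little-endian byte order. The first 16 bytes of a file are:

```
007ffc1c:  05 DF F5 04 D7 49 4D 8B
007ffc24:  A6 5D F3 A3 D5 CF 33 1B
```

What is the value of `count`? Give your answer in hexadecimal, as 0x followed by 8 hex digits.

0x04F5DF05

`count` is the first field, at byte offset 0, occupying 4 bytes.
Bytes at offsets 0..3: 05 DF F5 04.
Little-endian: lowest address holds the least-significant byte.
Reassemble most-significant byte first: 04 F5 DF 05 → 0x04F5DF05.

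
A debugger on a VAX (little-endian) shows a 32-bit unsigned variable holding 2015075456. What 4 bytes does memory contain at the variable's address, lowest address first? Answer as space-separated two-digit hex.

2015075456 in hexadecimal, padded to 32 bits, is 0x781B9C80.
Split into bytes (most-significant first): 78 1B 9C 80.
In little-endian order the low byte comes first in memory.
So at ascending addresses the bytes are 80 9C 1B 78.

80 9C 1B 78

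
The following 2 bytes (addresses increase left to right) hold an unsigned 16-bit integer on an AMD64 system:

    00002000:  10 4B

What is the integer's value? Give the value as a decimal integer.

19216

Little-endian stores the least-significant byte at the lowest address.
Reassemble most-significant byte first: 4B 10 → 0x4B10.
0x4B10 = 19216.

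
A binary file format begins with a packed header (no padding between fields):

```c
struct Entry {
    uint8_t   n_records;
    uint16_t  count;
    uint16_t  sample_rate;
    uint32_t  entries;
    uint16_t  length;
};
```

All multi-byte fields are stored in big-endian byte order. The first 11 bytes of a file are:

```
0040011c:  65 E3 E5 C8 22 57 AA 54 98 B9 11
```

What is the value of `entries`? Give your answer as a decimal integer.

`entries` follows `n_records` (1 B), `count` (2 B), `sample_rate` (2 B), so it starts at offset 1 + 2 + 2 = 5 and occupies 4 bytes.
Bytes at offsets 5..8: 57 AA 54 98.
In big-endian order the high byte comes first in memory.
The bytes are already most-significant first: 0x57AA5498.
0x57AA5498 = 1470780568.

1470780568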